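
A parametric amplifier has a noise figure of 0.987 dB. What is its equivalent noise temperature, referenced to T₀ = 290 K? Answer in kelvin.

74.0 K

F = 10^(0.987/10) = 1.25516
T_e = (F − 1)·T₀ = (1.25516 − 1) × 290 = 74.0 K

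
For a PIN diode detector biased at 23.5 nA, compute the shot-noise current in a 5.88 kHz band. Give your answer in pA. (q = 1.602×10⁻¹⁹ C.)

I_n = √(2qI·B)
2qI·B = 2 × 1.602×10⁻¹⁹ × 2.35×10⁻⁸ × 5.88×10³ = 4.43×10⁻²³ A²
I_n = √(4.43×10⁻²³) = 6.65×10⁻¹² A = 6.65 pA

6.65 pA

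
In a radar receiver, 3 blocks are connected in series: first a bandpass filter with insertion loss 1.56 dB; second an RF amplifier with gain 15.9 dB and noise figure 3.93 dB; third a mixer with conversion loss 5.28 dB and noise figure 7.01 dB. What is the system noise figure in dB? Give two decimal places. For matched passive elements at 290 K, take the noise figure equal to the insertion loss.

Convert to linear (a loss of L dB is a gain of −L dB): F_i = 10^(NF_i/10), G_i = 10^(G_i,dB/10)
  Stage 1: F_1 = 10^(1.56/10) = 1.432, G_1 = 10^(−1.56/10) = 0.6982
  Stage 2: F_2 = 10^(3.93/10) = 2.472, G_2 = 10^(15.9/10) = 38.90
  Stage 3: F_3 = 10^(7.01/10) = 5.023, G_3 = 10^(−5.28/10) = 0.2965
Friis cascade:
  F = 1.432 + (2.472 − 1)/0.6982 + (5.023 − 1)/27.16 = 3.688
NF = 10 log₁₀(3.688) = 5.67 dB

5.67 dB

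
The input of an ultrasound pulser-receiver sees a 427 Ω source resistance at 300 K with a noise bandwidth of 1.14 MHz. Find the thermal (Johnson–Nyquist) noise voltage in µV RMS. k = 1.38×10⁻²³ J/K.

V_n = √(4kTRB)
4kTRB = 4 × 1.38×10⁻²³ × 300 × 4.27×10² × 1.14×10⁶ = 8.06×10⁻¹² V²
V_n = √(8.06×10⁻¹²) = 2.84×10⁻⁶ V = 2.84 µV

2.84 µV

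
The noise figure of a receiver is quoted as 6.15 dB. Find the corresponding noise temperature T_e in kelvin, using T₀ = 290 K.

F = 10^(6.15/10) = 4.12098
T_e = (F − 1)·T₀ = (4.12098 − 1) × 290 = 905 K

905 K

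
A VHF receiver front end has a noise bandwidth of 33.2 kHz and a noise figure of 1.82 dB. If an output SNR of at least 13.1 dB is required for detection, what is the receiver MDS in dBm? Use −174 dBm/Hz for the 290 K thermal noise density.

Sensitivity = −174 + 10 log₁₀(B) + NF + SNR_min
= −174 + 45.21 + 1.82 + 13.1
= −113.87 dBm → −113.9 dBm

−113.9 dBm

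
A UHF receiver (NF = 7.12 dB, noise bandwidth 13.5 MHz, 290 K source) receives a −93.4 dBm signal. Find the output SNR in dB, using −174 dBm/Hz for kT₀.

2.2 dB

Noise floor: N = −174 + 10 log₁₀(B) + NF
10 log₁₀(1.35×10⁷) = 71.3 dB
N = −174 + 71.3 + 7.12 = −95.58 dBm
SNR = P_sig − N = −93.4 − (−95.58) = 2.18 dB → 2.2 dB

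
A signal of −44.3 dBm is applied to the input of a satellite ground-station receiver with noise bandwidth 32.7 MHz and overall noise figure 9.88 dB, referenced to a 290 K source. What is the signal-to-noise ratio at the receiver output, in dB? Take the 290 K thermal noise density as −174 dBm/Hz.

Noise floor: N = −174 + 10 log₁₀(B) + NF
10 log₁₀(3.27×10⁷) = 75.15 dB
N = −174 + 75.15 + 9.88 = −88.97 dBm
SNR = P_sig − N = −44.3 − (−88.97) = 44.67 dB → 44.7 dB

44.7 dB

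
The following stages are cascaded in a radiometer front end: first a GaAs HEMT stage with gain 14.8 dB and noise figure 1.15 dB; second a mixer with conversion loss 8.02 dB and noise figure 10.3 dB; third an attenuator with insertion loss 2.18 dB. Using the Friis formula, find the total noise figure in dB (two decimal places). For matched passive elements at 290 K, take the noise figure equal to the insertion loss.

Convert to linear (a loss of L dB is a gain of −L dB): F_i = 10^(NF_i/10), G_i = 10^(G_i,dB/10)
  Stage 1: F_1 = 10^(1.15/10) = 1.303, G_1 = 10^(14.8/10) = 30.20
  Stage 2: F_2 = 10^(10.3/10) = 10.72, G_2 = 10^(−8.02/10) = 0.1578
  Stage 3: F_3 = 10^(2.18/10) = 1.652, G_3 = 10^(−2.18/10) = 0.6053
Friis cascade:
  F = 1.303 + (10.72 − 1)/30.20 + (1.652 − 1)/4.764 = 1.762
NF = 10 log₁₀(1.762) = 2.46 dB

2.46 dB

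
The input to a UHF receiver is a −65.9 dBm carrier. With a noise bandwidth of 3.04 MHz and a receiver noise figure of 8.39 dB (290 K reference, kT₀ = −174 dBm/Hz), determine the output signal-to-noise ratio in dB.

Noise floor: N = −174 + 10 log₁₀(B) + NF
10 log₁₀(3.04×10⁶) = 64.83 dB
N = −174 + 64.83 + 8.39 = −100.78 dBm
SNR = P_sig − N = −65.9 − (−100.78) = 34.88 dB → 34.9 dB

34.9 dB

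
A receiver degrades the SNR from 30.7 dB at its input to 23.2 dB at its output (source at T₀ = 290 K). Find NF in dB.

NF (dB) = SNR_in(dB) − SNR_out(dB) when the source is at T₀
NF = 30.7 − 23.2 = 7.5 dB

7.5 dB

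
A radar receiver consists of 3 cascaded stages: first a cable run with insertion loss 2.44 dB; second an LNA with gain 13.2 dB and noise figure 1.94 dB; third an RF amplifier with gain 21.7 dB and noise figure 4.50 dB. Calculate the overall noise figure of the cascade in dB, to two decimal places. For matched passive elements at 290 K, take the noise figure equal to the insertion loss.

Convert to linear (a loss of L dB is a gain of −L dB): F_i = 10^(NF_i/10), G_i = 10^(G_i,dB/10)
  Stage 1: F_1 = 10^(2.44/10) = 1.754, G_1 = 10^(−2.44/10) = 0.5702
  Stage 2: F_2 = 10^(1.94/10) = 1.563, G_2 = 10^(13.2/10) = 20.89
  Stage 3: F_3 = 10^(4.50/10) = 2.818, G_3 = 10^(21.7/10) = 147.9
Friis cascade:
  F = 1.754 + (1.563 − 1)/0.5702 + (2.818 − 1)/11.91 = 2.894
NF = 10 log₁₀(2.894) = 4.62 dB

4.62 dB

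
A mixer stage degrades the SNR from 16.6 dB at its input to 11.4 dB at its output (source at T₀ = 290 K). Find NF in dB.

NF (dB) = SNR_in(dB) − SNR_out(dB) when the source is at T₀
NF = 16.6 − 11.4 = 5.2 dB

5.2 dB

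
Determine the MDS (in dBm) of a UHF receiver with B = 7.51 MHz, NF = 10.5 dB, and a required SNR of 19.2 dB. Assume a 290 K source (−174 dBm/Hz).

Sensitivity = −174 + 10 log₁₀(B) + NF + SNR_min
= −174 + 68.76 + 10.5 + 19.2
= −75.54 dBm → −75.5 dBm

−75.5 dBm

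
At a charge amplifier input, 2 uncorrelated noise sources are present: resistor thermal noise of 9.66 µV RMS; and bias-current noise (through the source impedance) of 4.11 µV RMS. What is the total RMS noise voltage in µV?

Uncorrelated sources add in power (mean-square): V_tot = √(ΣV_i²)
V_tot = √[(9.66×10⁻⁶)² + (4.11×10⁻⁶)²] = 1.05×10⁻⁵ V = 10.5 µV

10.5 µV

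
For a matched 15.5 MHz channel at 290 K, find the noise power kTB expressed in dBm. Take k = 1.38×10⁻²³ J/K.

−102.1 dBm

P_n = kTB = 1.38×10⁻²³ × 290 × 1.55×10⁷ = 6.20×10⁻¹⁴ W
In dBm: 10 log₁₀(6.20×10⁻¹⁴ / 10⁻³) = −102.1 dBm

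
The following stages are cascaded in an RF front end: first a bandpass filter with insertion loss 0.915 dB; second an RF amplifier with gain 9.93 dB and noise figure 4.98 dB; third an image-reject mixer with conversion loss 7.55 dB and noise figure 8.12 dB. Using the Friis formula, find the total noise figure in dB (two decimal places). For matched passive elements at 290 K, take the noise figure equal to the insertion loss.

6.60 dB

Convert to linear (a loss of L dB is a gain of −L dB): F_i = 10^(NF_i/10), G_i = 10^(G_i,dB/10)
  Stage 1: F_1 = 10^(0.915/10) = 1.235, G_1 = 10^(−0.915/10) = 0.8100
  Stage 2: F_2 = 10^(4.98/10) = 3.148, G_2 = 10^(9.93/10) = 9.840
  Stage 3: F_3 = 10^(8.12/10) = 6.486, G_3 = 10^(−7.55/10) = 0.1758
Friis cascade:
  F = 1.235 + (3.148 − 1)/0.8100 + (6.486 − 1)/7.971 = 4.574
NF = 10 log₁₀(4.574) = 6.60 dB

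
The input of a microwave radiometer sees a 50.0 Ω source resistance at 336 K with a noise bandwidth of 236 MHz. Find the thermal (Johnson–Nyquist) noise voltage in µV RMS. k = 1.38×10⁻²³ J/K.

14.8 µV

V_n = √(4kTRB)
4kTRB = 4 × 1.38×10⁻²³ × 336 × 5.00×10¹ × 2.36×10⁸ = 2.19×10⁻¹⁰ V²
V_n = √(2.19×10⁻¹⁰) = 1.48×10⁻⁵ V = 14.8 µV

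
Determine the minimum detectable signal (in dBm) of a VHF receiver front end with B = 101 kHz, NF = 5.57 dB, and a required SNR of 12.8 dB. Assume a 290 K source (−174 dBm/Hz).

Sensitivity = −174 + 10 log₁₀(B) + NF + SNR_min
= −174 + 50.04 + 5.57 + 12.8
= −105.59 dBm → −105.6 dBm

−105.6 dBm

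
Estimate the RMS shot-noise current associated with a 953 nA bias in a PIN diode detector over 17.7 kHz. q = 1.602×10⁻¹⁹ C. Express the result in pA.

73.5 pA

I_n = √(2qI·B)
2qI·B = 2 × 1.602×10⁻¹⁹ × 9.53×10⁻⁷ × 1.77×10⁴ = 5.40×10⁻²¹ A²
I_n = √(5.40×10⁻²¹) = 7.35×10⁻¹¹ A = 73.5 pA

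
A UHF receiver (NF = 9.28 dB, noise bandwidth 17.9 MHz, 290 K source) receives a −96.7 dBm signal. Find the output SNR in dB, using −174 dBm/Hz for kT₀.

Noise floor: N = −174 + 10 log₁₀(B) + NF
10 log₁₀(1.79×10⁷) = 72.53 dB
N = −174 + 72.53 + 9.28 = −92.19 dBm
SNR = P_sig − N = −96.7 − (−92.19) = −4.51 dB → −4.5 dB

−4.5 dB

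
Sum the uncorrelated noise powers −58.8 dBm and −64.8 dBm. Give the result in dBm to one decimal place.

Convert to linear, add, convert back:
P₁ = 1.32×10⁻⁹ W, P₂ = 3.31×10⁻¹⁰ W
P_tot = 1.65×10⁻⁹ W → 10 log₁₀(P_tot / 10⁻³) = −57.8 dBm

−57.8 dBm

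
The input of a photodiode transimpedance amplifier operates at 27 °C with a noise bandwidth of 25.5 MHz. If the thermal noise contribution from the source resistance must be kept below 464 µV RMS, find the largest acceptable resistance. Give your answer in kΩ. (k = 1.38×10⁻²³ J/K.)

510 kΩ

T = 27 °C + 273.15 = 300.15 K
Johnson–Nyquist: V_n = √(4kTRB) ⇒ R = V_n² / (4kTB)
4kTB = 4 × 1.38×10⁻²³ × 300.15 × 2.55×10⁷ = 4.22×10⁻¹³
R = (4.64×10⁻⁴)² / 4.22×10⁻¹³ = 5.10×10⁵ Ω = 510 kΩ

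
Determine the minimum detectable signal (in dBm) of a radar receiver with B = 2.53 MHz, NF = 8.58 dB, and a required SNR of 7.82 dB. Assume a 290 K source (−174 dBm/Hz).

−93.6 dBm

Sensitivity = −174 + 10 log₁₀(B) + NF + SNR_min
= −174 + 64.03 + 8.58 + 7.82
= −93.57 dBm → −93.6 dBm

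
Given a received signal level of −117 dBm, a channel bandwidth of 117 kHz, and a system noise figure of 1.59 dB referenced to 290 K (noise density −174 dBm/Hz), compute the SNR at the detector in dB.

Noise floor: N = −174 + 10 log₁₀(B) + NF
10 log₁₀(1.17×10⁵) = 50.68 dB
N = −174 + 50.68 + 1.59 = −121.73 dBm
SNR = P_sig − N = −117 − (−121.73) = 4.73 dB → 4.7 dB

4.7 dB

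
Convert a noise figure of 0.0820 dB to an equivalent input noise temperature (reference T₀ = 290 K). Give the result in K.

F = 10^(0.0820/10) = 1.01906
T_e = (F − 1)·T₀ = (1.01906 − 1) × 290 = 5.53 K

5.53 K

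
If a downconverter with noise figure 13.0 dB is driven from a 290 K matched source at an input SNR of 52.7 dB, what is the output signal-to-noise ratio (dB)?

By definition F = SNR_in/SNR_out, so in dB: SNR_out = SNR_in − NF
SNR_out = 52.7 − 13.0 = 39.7 dB

39.7 dB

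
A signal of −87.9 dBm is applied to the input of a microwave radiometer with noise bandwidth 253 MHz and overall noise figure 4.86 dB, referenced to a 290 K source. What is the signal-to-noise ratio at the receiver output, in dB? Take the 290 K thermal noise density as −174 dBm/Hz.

−2.8 dB

Noise floor: N = −174 + 10 log₁₀(B) + NF
10 log₁₀(2.53×10⁸) = 84.03 dB
N = −174 + 84.03 + 4.86 = −85.11 dBm
SNR = P_sig − N = −87.9 − (−85.11) = −2.79 dB → −2.8 dB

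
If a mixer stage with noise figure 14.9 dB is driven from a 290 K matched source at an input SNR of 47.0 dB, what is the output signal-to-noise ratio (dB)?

By definition F = SNR_in/SNR_out, so in dB: SNR_out = SNR_in − NF
SNR_out = 47.0 − 14.9 = 32.1 dB

32.1 dB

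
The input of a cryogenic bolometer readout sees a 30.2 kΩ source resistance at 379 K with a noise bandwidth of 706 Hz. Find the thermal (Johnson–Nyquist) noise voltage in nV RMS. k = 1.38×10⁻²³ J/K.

668 nV

V_n = √(4kTRB)
4kTRB = 4 × 1.38×10⁻²³ × 379 × 3.02×10⁴ × 7.06×10² = 4.46×10⁻¹³ V²
V_n = √(4.46×10⁻¹³) = 6.68×10⁻⁷ V = 668 nV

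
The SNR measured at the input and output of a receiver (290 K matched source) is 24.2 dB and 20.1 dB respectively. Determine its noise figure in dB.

4.1 dB

NF (dB) = SNR_in(dB) − SNR_out(dB) when the source is at T₀
NF = 24.2 − 20.1 = 4.1 dB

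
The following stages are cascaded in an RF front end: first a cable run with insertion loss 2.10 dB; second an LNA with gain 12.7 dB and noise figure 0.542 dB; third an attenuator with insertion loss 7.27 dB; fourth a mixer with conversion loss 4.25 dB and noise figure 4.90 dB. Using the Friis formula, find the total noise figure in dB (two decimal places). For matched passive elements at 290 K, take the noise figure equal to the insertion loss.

Convert to linear (a loss of L dB is a gain of −L dB): F_i = 10^(NF_i/10), G_i = 10^(G_i,dB/10)
  Stage 1: F_1 = 10^(2.10/10) = 1.622, G_1 = 10^(−2.10/10) = 0.6166
  Stage 2: F_2 = 10^(0.542/10) = 1.133, G_2 = 10^(12.7/10) = 18.62
  Stage 3: F_3 = 10^(7.27/10) = 5.333, G_3 = 10^(−7.27/10) = 0.1875
  Stage 4: F_4 = 10^(4.90/10) = 3.090, G_4 = 10^(−4.25/10) = 0.3758
Friis cascade:
  F = 1.622 + (1.133 − 1)/0.6166 + (5.333 − 1)/11.48 + (3.090 − 1)/2.153 = 3.186
NF = 10 log₁₀(3.186) = 5.03 dB

5.03 dB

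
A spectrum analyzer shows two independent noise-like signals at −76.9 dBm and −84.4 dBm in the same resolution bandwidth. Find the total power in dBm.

−76.2 dBm

Convert to linear, add, convert back:
P₁ = 2.04×10⁻¹¹ W, P₂ = 3.63×10⁻¹² W
P_tot = 2.40×10⁻¹¹ W → 10 log₁₀(P_tot / 10⁻³) = −76.2 dBm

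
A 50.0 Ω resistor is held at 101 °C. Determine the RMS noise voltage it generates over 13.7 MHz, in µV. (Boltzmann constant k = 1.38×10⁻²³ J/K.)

T = 101 °C + 273.15 = 374.15 K
V_n = √(4kTRB)
4kTRB = 4 × 1.38×10⁻²³ × 374.15 × 5.00×10¹ × 1.37×10⁷ = 1.41×10⁻¹¹ V²
V_n = √(1.41×10⁻¹¹) = 3.76×10⁻⁶ V = 3.76 µV

3.76 µV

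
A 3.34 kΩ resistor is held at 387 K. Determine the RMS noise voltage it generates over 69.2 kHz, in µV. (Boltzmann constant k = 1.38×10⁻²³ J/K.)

2.22 µV

V_n = √(4kTRB)
4kTRB = 4 × 1.38×10⁻²³ × 387 × 3.34×10³ × 6.92×10⁴ = 4.94×10⁻¹² V²
V_n = √(4.94×10⁻¹²) = 2.22×10⁻⁶ V = 2.22 µV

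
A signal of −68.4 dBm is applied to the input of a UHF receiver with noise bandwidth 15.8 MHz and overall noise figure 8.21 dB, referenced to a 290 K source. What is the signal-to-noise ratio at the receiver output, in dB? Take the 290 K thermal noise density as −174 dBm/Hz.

Noise floor: N = −174 + 10 log₁₀(B) + NF
10 log₁₀(1.58×10⁷) = 71.99 dB
N = −174 + 71.99 + 8.21 = −93.80 dBm
SNR = P_sig − N = −68.4 − (−93.80) = 25.40 dB → 25.4 dB

25.4 dB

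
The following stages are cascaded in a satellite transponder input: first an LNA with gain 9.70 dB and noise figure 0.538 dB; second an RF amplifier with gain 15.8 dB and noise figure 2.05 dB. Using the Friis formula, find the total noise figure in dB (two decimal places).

0.78 dB

Convert to linear (a loss of L dB is a gain of −L dB): F_i = 10^(NF_i/10), G_i = 10^(G_i,dB/10)
  Stage 1: F_1 = 10^(0.538/10) = 1.132, G_1 = 10^(9.70/10) = 9.333
  Stage 2: F_2 = 10^(2.05/10) = 1.603, G_2 = 10^(15.8/10) = 38.02
Friis cascade:
  F = 1.132 + (1.603 − 1)/9.333 = 1.197
NF = 10 log₁₀(1.197) = 0.78 dB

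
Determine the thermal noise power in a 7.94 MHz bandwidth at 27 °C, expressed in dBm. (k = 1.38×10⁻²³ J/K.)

−104.8 dBm

T = 27 °C + 273.15 = 300.15 K
P_n = kTB = 1.38×10⁻²³ × 300.15 × 7.94×10⁶ = 3.29×10⁻¹⁴ W
In dBm: 10 log₁₀(3.29×10⁻¹⁴ / 10⁻³) = −104.8 dBm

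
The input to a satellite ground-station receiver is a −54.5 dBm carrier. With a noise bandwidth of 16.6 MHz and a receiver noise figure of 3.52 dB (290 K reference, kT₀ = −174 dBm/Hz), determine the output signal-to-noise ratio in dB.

Noise floor: N = −174 + 10 log₁₀(B) + NF
10 log₁₀(1.66×10⁷) = 72.2 dB
N = −174 + 72.2 + 3.52 = −98.28 dBm
SNR = P_sig − N = −54.5 − (−98.28) = 43.78 dB → 43.8 dB

43.8 dB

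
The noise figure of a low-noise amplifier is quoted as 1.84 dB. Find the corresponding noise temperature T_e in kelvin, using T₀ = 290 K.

153 K

F = 10^(1.84/10) = 1.52757
T_e = (F − 1)·T₀ = (1.52757 − 1) × 290 = 153 K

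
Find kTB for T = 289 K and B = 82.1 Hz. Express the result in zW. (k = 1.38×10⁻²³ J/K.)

P_n = kTB = 1.38×10⁻²³ × 289 × 8.21×10¹ = 3.27×10⁻¹⁹ W = 327 zW

327 zW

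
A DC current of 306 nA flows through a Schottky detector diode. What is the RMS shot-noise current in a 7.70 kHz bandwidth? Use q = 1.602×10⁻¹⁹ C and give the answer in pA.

27.5 pA

I_n = √(2qI·B)
2qI·B = 2 × 1.602×10⁻¹⁹ × 3.06×10⁻⁷ × 7.70×10³ = 7.55×10⁻²² A²
I_n = √(7.55×10⁻²²) = 2.75×10⁻¹¹ A = 27.5 pA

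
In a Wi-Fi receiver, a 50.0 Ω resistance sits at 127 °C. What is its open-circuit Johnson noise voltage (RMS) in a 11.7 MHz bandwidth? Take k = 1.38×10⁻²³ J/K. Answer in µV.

T = 127 °C + 273.15 = 400.15 K
V_n = √(4kTRB)
4kTRB = 4 × 1.38×10⁻²³ × 400.15 × 5.00×10¹ × 1.17×10⁷ = 1.29×10⁻¹¹ V²
V_n = √(1.29×10⁻¹¹) = 3.59×10⁻⁶ V = 3.59 µV

3.59 µV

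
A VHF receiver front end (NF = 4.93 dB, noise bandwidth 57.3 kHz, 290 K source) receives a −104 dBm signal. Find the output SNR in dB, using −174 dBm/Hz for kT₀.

Noise floor: N = −174 + 10 log₁₀(B) + NF
10 log₁₀(5.73×10⁴) = 47.58 dB
N = −174 + 47.58 + 4.93 = −121.49 dBm
SNR = P_sig − N = −104 − (−121.49) = 17.49 dB → 17.5 dB

17.5 dB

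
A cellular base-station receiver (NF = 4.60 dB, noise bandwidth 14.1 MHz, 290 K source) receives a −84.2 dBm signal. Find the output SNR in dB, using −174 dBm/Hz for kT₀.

13.7 dB

Noise floor: N = −174 + 10 log₁₀(B) + NF
10 log₁₀(1.41×10⁷) = 71.49 dB
N = −174 + 71.49 + 4.60 = −97.91 dBm
SNR = P_sig − N = −84.2 − (−97.91) = 13.71 dB → 13.7 dB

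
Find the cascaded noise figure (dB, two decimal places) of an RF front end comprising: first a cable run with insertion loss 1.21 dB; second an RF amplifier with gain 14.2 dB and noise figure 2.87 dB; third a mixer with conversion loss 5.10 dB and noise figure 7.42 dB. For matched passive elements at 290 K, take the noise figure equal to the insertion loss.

Convert to linear (a loss of L dB is a gain of −L dB): F_i = 10^(NF_i/10), G_i = 10^(G_i,dB/10)
  Stage 1: F_1 = 10^(1.21/10) = 1.321, G_1 = 10^(−1.21/10) = 0.7568
  Stage 2: F_2 = 10^(2.87/10) = 1.936, G_2 = 10^(14.2/10) = 26.30
  Stage 3: F_3 = 10^(7.42/10) = 5.521, G_3 = 10^(−5.10/10) = 0.3090
Friis cascade:
  F = 1.321 + (1.936 − 1)/0.7568 + (5.521 − 1)/19.91 = 2.786
NF = 10 log₁₀(2.786) = 4.45 dB

4.45 dB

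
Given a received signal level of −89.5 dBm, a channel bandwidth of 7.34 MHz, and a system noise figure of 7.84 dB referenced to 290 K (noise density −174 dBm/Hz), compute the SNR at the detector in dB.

8.0 dB

Noise floor: N = −174 + 10 log₁₀(B) + NF
10 log₁₀(7.34×10⁶) = 68.66 dB
N = −174 + 68.66 + 7.84 = −97.50 dBm
SNR = P_sig − N = −89.5 − (−97.50) = 8.00 dB → 8.0 dB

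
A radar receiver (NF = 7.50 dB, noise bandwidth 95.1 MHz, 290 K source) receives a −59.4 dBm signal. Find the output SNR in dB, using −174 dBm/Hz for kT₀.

Noise floor: N = −174 + 10 log₁₀(B) + NF
10 log₁₀(9.51×10⁷) = 79.78 dB
N = −174 + 79.78 + 7.50 = −86.72 dBm
SNR = P_sig − N = −59.4 − (−86.72) = 27.32 dB → 27.3 dB

27.3 dB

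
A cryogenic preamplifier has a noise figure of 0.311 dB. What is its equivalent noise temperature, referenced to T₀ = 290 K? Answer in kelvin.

21.5 K

F = 10^(0.311/10) = 1.07424
T_e = (F − 1)·T₀ = (1.07424 − 1) × 290 = 21.5 K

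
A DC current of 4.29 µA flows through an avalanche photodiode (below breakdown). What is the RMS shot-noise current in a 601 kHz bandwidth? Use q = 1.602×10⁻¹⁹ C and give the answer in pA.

909 pA

I_n = √(2qI·B)
2qI·B = 2 × 1.602×10⁻¹⁹ × 4.29×10⁻⁶ × 6.01×10⁵ = 8.26×10⁻¹⁹ A²
I_n = √(8.26×10⁻¹⁹) = 9.09×10⁻¹⁰ A = 909 pA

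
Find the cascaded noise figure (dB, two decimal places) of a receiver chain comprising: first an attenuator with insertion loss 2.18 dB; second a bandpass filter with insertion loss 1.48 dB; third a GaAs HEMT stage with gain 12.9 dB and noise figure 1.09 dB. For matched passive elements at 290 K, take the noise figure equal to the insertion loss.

Convert to linear (a loss of L dB is a gain of −L dB): F_i = 10^(NF_i/10), G_i = 10^(G_i,dB/10)
  Stage 1: F_1 = 10^(2.18/10) = 1.652, G_1 = 10^(−2.18/10) = 0.6053
  Stage 2: F_2 = 10^(1.48/10) = 1.406, G_2 = 10^(−1.48/10) = 0.7112
  Stage 3: F_3 = 10^(1.09/10) = 1.285, G_3 = 10^(12.9/10) = 19.50
Friis cascade:
  F = 1.652 + (1.406 − 1)/0.6053 + (1.285 − 1)/0.4305 = 2.985
NF = 10 log₁₀(2.985) = 4.75 dB

4.75 dB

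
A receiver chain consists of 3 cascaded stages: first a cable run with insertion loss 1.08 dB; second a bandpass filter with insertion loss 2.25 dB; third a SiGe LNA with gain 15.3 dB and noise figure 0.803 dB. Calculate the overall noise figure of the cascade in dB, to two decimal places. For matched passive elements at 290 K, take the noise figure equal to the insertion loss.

Convert to linear (a loss of L dB is a gain of −L dB): F_i = 10^(NF_i/10), G_i = 10^(G_i,dB/10)
  Stage 1: F_1 = 10^(1.08/10) = 1.282, G_1 = 10^(−1.08/10) = 0.7798
  Stage 2: F_2 = 10^(2.25/10) = 1.679, G_2 = 10^(−2.25/10) = 0.5957
  Stage 3: F_3 = 10^(0.803/10) = 1.203, G_3 = 10^(15.3/10) = 33.88
Friis cascade:
  F = 1.282 + (1.679 − 1)/0.7798 + (1.203 − 1)/0.4645 = 2.590
NF = 10 log₁₀(2.590) = 4.13 dB

4.13 dB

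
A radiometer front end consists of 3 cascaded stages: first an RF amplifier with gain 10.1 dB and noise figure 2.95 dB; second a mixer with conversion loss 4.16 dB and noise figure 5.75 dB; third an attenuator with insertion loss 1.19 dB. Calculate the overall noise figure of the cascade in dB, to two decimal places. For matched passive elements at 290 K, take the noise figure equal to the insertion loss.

3.66 dB

Convert to linear (a loss of L dB is a gain of −L dB): F_i = 10^(NF_i/10), G_i = 10^(G_i,dB/10)
  Stage 1: F_1 = 10^(2.95/10) = 1.972, G_1 = 10^(10.1/10) = 10.23
  Stage 2: F_2 = 10^(5.75/10) = 3.758, G_2 = 10^(−4.16/10) = 0.3837
  Stage 3: F_3 = 10^(1.19/10) = 1.315, G_3 = 10^(−1.19/10) = 0.7603
Friis cascade:
  F = 1.972 + (3.758 − 1)/10.23 + (1.315 − 1)/3.926 = 2.322
NF = 10 log₁₀(2.322) = 3.66 dB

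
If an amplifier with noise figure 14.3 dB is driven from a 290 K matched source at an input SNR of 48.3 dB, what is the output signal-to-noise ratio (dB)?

By definition F = SNR_in/SNR_out, so in dB: SNR_out = SNR_in − NF
SNR_out = 48.3 − 14.3 = 34.0 dB

34.0 dB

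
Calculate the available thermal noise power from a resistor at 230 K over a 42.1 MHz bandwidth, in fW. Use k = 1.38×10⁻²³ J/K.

134 fW

P_n = kTB = 1.38×10⁻²³ × 230 × 4.21×10⁷ = 1.34×10⁻¹³ W = 134 fW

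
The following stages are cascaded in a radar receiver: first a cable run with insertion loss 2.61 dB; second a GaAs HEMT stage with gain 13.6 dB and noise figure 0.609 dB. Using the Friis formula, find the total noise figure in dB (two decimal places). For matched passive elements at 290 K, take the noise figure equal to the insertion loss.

3.22 dB

Convert to linear (a loss of L dB is a gain of −L dB): F_i = 10^(NF_i/10), G_i = 10^(G_i,dB/10)
  Stage 1: F_1 = 10^(2.61/10) = 1.824, G_1 = 10^(−2.61/10) = 0.5483
  Stage 2: F_2 = 10^(0.609/10) = 1.151, G_2 = 10^(13.6/10) = 22.91
Friis cascade:
  F = 1.824 + (1.151 − 1)/0.5483 = 2.098
NF = 10 log₁₀(2.098) = 3.22 dB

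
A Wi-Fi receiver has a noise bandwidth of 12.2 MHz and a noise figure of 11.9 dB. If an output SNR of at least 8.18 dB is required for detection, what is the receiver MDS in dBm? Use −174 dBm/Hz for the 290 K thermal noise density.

−83.1 dBm

Sensitivity = −174 + 10 log₁₀(B) + NF + SNR_min
= −174 + 70.86 + 11.9 + 8.18
= −83.06 dBm → −83.1 dBm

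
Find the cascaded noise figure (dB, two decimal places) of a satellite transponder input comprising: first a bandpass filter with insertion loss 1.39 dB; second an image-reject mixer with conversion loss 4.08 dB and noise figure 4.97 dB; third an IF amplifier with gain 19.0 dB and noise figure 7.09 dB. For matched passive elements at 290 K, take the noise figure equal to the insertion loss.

Convert to linear (a loss of L dB is a gain of −L dB): F_i = 10^(NF_i/10), G_i = 10^(G_i,dB/10)
  Stage 1: F_1 = 10^(1.39/10) = 1.377, G_1 = 10^(−1.39/10) = 0.7261
  Stage 2: F_2 = 10^(4.97/10) = 3.141, G_2 = 10^(−4.08/10) = 0.3908
  Stage 3: F_3 = 10^(7.09/10) = 5.117, G_3 = 10^(19.0/10) = 79.43
Friis cascade:
  F = 1.377 + (3.141 − 1)/0.7261 + (5.117 − 1)/0.2838 = 18.83
NF = 10 log₁₀(18.83) = 12.75 dB

12.75 dB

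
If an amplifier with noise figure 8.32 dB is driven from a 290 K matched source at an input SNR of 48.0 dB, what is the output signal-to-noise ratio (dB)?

39.68 dB

By definition F = SNR_in/SNR_out, so in dB: SNR_out = SNR_in − NF
SNR_out = 48.0 − 8.32 = 39.68 dB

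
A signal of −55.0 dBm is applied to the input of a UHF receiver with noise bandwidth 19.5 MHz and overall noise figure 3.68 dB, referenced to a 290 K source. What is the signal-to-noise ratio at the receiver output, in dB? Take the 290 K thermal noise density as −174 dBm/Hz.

42.4 dB

Noise floor: N = −174 + 10 log₁₀(B) + NF
10 log₁₀(1.95×10⁷) = 72.9 dB
N = −174 + 72.9 + 3.68 = −97.42 dBm
SNR = P_sig − N = −55.0 − (−97.42) = 42.42 dB → 42.4 dB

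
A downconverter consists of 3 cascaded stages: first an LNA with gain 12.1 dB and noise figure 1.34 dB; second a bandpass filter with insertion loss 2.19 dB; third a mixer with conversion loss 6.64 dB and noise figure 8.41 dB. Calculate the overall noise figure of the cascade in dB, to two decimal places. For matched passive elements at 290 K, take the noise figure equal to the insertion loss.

3.03 dB

Convert to linear (a loss of L dB is a gain of −L dB): F_i = 10^(NF_i/10), G_i = 10^(G_i,dB/10)
  Stage 1: F_1 = 10^(1.34/10) = 1.361, G_1 = 10^(12.1/10) = 16.22
  Stage 2: F_2 = 10^(2.19/10) = 1.656, G_2 = 10^(−2.19/10) = 0.6039
  Stage 3: F_3 = 10^(8.41/10) = 6.934, G_3 = 10^(−6.64/10) = 0.2168
Friis cascade:
  F = 1.361 + (1.656 − 1)/16.22 + (6.934 − 1)/9.795 = 2.008
NF = 10 log₁₀(2.008) = 3.03 dB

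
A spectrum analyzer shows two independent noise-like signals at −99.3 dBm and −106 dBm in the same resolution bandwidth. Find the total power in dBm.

Convert to linear, add, convert back:
P₁ = 1.17×10⁻¹³ W, P₂ = 2.51×10⁻¹⁴ W
P_tot = 1.43×10⁻¹³ W → 10 log₁₀(P_tot / 10⁻³) = −98.5 dBm

−98.5 dBm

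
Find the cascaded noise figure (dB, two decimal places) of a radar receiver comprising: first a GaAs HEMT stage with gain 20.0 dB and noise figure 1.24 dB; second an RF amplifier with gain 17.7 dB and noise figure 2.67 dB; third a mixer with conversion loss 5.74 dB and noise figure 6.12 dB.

1.27 dB

Convert to linear (a loss of L dB is a gain of −L dB): F_i = 10^(NF_i/10), G_i = 10^(G_i,dB/10)
  Stage 1: F_1 = 10^(1.24/10) = 1.330, G_1 = 10^(20.0/10) = 100.0
  Stage 2: F_2 = 10^(2.67/10) = 1.849, G_2 = 10^(17.7/10) = 58.88
  Stage 3: F_3 = 10^(6.12/10) = 4.093, G_3 = 10^(−5.74/10) = 0.2667
Friis cascade:
  F = 1.330 + (1.849 − 1)/100.0 + (4.093 − 1)/5888 = 1.339
NF = 10 log₁₀(1.339) = 1.27 dB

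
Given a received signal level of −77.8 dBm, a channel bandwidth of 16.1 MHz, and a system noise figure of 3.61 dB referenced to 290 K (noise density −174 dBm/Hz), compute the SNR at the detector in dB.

20.5 dB

Noise floor: N = −174 + 10 log₁₀(B) + NF
10 log₁₀(1.61×10⁷) = 72.07 dB
N = −174 + 72.07 + 3.61 = −98.32 dBm
SNR = P_sig − N = −77.8 − (−98.32) = 20.52 dB → 20.5 dB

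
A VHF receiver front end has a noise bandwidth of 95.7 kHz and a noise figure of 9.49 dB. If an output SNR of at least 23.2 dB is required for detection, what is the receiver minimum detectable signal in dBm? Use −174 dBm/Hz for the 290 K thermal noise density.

−91.5 dBm

Sensitivity = −174 + 10 log₁₀(B) + NF + SNR_min
= −174 + 49.81 + 9.49 + 23.2
= −91.50 dBm → −91.5 dBm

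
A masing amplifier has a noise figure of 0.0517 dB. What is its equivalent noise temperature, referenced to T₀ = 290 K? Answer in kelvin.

F = 10^(0.0517/10) = 1.01198
T_e = (F − 1)·T₀ = (1.01198 − 1) × 290 = 3.47 K

3.47 K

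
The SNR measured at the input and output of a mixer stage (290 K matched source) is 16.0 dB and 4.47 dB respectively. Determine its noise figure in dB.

11.53 dB

NF (dB) = SNR_in(dB) − SNR_out(dB) when the source is at T₀
NF = 16.0 − 4.47 = 11.53 dB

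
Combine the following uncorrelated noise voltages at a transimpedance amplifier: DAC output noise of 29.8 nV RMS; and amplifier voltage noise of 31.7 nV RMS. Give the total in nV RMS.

43.5 nV

Uncorrelated sources add in power (mean-square): V_tot = √(ΣV_i²)
V_tot = √[(2.98×10⁻⁸)² + (3.17×10⁻⁸)²] = 4.35×10⁻⁸ V = 43.5 nV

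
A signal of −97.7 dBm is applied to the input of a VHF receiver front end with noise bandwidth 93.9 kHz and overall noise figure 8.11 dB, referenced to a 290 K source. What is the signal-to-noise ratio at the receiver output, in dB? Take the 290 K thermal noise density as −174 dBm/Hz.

Noise floor: N = −174 + 10 log₁₀(B) + NF
10 log₁₀(9.39×10⁴) = 49.73 dB
N = −174 + 49.73 + 8.11 = −116.16 dBm
SNR = P_sig − N = −97.7 − (−116.16) = 18.46 dB → 18.5 dB

18.5 dB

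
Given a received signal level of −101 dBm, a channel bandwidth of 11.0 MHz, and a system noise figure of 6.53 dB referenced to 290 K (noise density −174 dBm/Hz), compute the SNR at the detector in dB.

Noise floor: N = −174 + 10 log₁₀(B) + NF
10 log₁₀(1.10×10⁷) = 70.41 dB
N = −174 + 70.41 + 6.53 = −97.06 dBm
SNR = P_sig − N = −101 − (−97.06) = −3.94 dB → −3.9 dB

−3.9 dB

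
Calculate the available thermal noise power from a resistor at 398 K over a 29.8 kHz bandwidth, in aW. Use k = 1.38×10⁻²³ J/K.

164 aW

P_n = kTB = 1.38×10⁻²³ × 398 × 2.98×10⁴ = 1.64×10⁻¹⁶ W = 164 aW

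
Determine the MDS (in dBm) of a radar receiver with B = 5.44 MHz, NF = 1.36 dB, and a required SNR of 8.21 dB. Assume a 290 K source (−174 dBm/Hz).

−97.1 dBm

Sensitivity = −174 + 10 log₁₀(B) + NF + SNR_min
= −174 + 67.36 + 1.36 + 8.21
= −97.07 dBm → −97.1 dBm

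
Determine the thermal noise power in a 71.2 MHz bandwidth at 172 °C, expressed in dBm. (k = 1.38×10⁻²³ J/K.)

−93.6 dBm

T = 172 °C + 273.15 = 445.15 K
P_n = kTB = 1.38×10⁻²³ × 445.15 × 7.12×10⁷ = 4.37×10⁻¹³ W
In dBm: 10 log₁₀(4.37×10⁻¹³ / 10⁻³) = −93.6 dBm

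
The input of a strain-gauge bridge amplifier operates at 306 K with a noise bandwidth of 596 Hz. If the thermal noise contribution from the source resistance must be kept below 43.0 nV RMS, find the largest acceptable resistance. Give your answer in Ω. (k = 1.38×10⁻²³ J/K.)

184 Ω

Johnson–Nyquist: V_n = √(4kTRB) ⇒ R = V_n² / (4kTB)
4kTB = 4 × 1.38×10⁻²³ × 306 × 5.96×10² = 1.01×10⁻¹⁷
R = (4.30×10⁻⁸)² / 1.01×10⁻¹⁷ = 1.84×10² Ω = 184 Ω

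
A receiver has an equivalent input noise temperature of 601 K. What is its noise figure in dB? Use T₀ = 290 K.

F = 1 + T_e/T₀ = 1 + 601/290 = 3.07241
NF = 10 log₁₀(3.07241) = 4.87 dB

4.87 dB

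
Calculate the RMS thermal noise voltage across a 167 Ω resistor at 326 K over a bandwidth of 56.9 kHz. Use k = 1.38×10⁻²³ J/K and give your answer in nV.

V_n = √(4kTRB)
4kTRB = 4 × 1.38×10⁻²³ × 326 × 1.67×10² × 5.69×10⁴ = 1.71×10⁻¹³ V²
V_n = √(1.71×10⁻¹³) = 4.14×10⁻⁷ V = 414 nV

414 nV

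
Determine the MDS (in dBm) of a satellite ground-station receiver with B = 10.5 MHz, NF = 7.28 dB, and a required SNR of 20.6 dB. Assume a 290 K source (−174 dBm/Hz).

−75.9 dBm

Sensitivity = −174 + 10 log₁₀(B) + NF + SNR_min
= −174 + 70.21 + 7.28 + 20.6
= −75.91 dBm → −75.9 dBm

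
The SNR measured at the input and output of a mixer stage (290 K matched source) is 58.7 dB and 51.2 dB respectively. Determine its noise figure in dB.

7.5 dB

NF (dB) = SNR_in(dB) − SNR_out(dB) when the source is at T₀
NF = 58.7 − 51.2 = 7.5 dB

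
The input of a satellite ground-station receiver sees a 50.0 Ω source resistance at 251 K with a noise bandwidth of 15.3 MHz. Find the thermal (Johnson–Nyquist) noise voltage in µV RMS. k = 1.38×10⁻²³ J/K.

3.26 µV

V_n = √(4kTRB)
4kTRB = 4 × 1.38×10⁻²³ × 251 × 5.00×10¹ × 1.53×10⁷ = 1.06×10⁻¹¹ V²
V_n = √(1.06×10⁻¹¹) = 3.26×10⁻⁶ V = 3.26 µV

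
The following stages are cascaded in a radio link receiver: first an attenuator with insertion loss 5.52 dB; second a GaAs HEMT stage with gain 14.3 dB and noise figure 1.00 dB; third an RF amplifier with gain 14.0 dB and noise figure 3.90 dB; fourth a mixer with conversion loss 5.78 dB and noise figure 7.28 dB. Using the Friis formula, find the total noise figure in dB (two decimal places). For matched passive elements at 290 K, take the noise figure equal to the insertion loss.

Convert to linear (a loss of L dB is a gain of −L dB): F_i = 10^(NF_i/10), G_i = 10^(G_i,dB/10)
  Stage 1: F_1 = 10^(5.52/10) = 3.565, G_1 = 10^(−5.52/10) = 0.2805
  Stage 2: F_2 = 10^(1.00/10) = 1.259, G_2 = 10^(14.3/10) = 26.92
  Stage 3: F_3 = 10^(3.90/10) = 2.455, G_3 = 10^(14.0/10) = 25.12
  Stage 4: F_4 = 10^(7.28/10) = 5.346, G_4 = 10^(−5.78/10) = 0.2642
Friis cascade:
  F = 3.565 + (1.259 − 1)/0.2805 + (2.455 − 1)/7.551 + (5.346 − 1)/189.7 = 4.703
NF = 10 log₁₀(4.703) = 6.72 dB

6.72 dB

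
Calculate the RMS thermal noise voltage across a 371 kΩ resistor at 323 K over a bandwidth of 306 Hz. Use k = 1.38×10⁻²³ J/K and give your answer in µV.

1.42 µV

V_n = √(4kTRB)
4kTRB = 4 × 1.38×10⁻²³ × 323 × 3.71×10⁵ × 3.06×10² = 2.02×10⁻¹² V²
V_n = √(2.02×10⁻¹²) = 1.42×10⁻⁶ V = 1.42 µV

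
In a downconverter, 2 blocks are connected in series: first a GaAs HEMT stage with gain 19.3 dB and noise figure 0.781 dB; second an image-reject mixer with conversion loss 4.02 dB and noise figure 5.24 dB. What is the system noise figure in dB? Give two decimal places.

0.88 dB

Convert to linear (a loss of L dB is a gain of −L dB): F_i = 10^(NF_i/10), G_i = 10^(G_i,dB/10)
  Stage 1: F_1 = 10^(0.781/10) = 1.197, G_1 = 10^(19.3/10) = 85.11
  Stage 2: F_2 = 10^(5.24/10) = 3.342, G_2 = 10^(−4.02/10) = 0.3963
Friis cascade:
  F = 1.197 + (3.342 − 1)/85.11 = 1.225
NF = 10 log₁₀(1.225) = 0.88 dB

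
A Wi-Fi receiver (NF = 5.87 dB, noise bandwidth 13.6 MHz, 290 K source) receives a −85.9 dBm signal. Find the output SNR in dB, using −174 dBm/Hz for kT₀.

Noise floor: N = −174 + 10 log₁₀(B) + NF
10 log₁₀(1.36×10⁷) = 71.34 dB
N = −174 + 71.34 + 5.87 = −96.79 dBm
SNR = P_sig − N = −85.9 − (−96.79) = 10.89 dB → 10.9 dB

10.9 dB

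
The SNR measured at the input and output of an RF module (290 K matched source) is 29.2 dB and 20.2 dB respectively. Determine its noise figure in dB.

NF (dB) = SNR_in(dB) − SNR_out(dB) when the source is at T₀
NF = 29.2 − 20.2 = 9.0 dB

9.0 dB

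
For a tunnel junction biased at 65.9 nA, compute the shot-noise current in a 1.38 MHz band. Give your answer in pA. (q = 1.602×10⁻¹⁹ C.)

171 pA

I_n = √(2qI·B)
2qI·B = 2 × 1.602×10⁻¹⁹ × 6.59×10⁻⁸ × 1.38×10⁶ = 2.91×10⁻²⁰ A²
I_n = √(2.91×10⁻²⁰) = 1.71×10⁻¹⁰ A = 171 pA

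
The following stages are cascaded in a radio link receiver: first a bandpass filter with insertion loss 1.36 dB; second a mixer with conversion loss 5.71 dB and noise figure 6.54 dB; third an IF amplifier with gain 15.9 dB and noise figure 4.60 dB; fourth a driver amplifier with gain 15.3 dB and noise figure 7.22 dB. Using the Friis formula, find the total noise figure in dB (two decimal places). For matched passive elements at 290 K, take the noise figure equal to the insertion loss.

Convert to linear (a loss of L dB is a gain of −L dB): F_i = 10^(NF_i/10), G_i = 10^(G_i,dB/10)
  Stage 1: F_1 = 10^(1.36/10) = 1.368, G_1 = 10^(−1.36/10) = 0.7311
  Stage 2: F_2 = 10^(6.54/10) = 4.508, G_2 = 10^(−5.71/10) = 0.2685
  Stage 3: F_3 = 10^(4.60/10) = 2.884, G_3 = 10^(15.9/10) = 38.90
  Stage 4: F_4 = 10^(7.22/10) = 5.272, G_4 = 10^(15.3/10) = 33.88
Friis cascade:
  F = 1.368 + (4.508 − 1)/0.7311 + (2.884 − 1)/0.1963 + (5.272 − 1)/7.638 = 16.32
NF = 10 log₁₀(16.32) = 12.13 dB

12.13 dB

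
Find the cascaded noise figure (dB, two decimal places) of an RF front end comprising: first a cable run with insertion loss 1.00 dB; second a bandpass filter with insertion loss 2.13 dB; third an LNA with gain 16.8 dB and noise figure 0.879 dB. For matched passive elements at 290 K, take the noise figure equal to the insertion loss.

Convert to linear (a loss of L dB is a gain of −L dB): F_i = 10^(NF_i/10), G_i = 10^(G_i,dB/10)
  Stage 1: F_1 = 10^(1.00/10) = 1.259, G_1 = 10^(−1.00/10) = 0.7943
  Stage 2: F_2 = 10^(2.13/10) = 1.633, G_2 = 10^(−2.13/10) = 0.6124
  Stage 3: F_3 = 10^(0.879/10) = 1.224, G_3 = 10^(16.8/10) = 47.86
Friis cascade:
  F = 1.259 + (1.633 − 1)/0.7943 + (1.224 − 1)/0.4864 = 2.517
NF = 10 log₁₀(2.517) = 4.01 dB

4.01 dB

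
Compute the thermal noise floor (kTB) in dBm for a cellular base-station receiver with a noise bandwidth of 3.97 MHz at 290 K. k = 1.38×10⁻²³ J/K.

P_n = kTB = 1.38×10⁻²³ × 290 × 3.97×10⁶ = 1.59×10⁻¹⁴ W
In dBm: 10 log₁₀(1.59×10⁻¹⁴ / 10⁻³) = −108.0 dBm

−108.0 dBm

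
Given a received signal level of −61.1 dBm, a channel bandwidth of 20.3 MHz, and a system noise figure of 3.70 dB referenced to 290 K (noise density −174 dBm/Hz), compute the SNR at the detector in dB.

Noise floor: N = −174 + 10 log₁₀(B) + NF
10 log₁₀(2.03×10⁷) = 73.07 dB
N = −174 + 73.07 + 3.70 = −97.23 dBm
SNR = P_sig − N = −61.1 − (−97.23) = 36.13 dB → 36.1 dB

36.1 dB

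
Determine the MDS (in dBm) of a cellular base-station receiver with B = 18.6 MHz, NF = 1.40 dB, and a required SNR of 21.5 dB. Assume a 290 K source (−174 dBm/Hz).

Sensitivity = −174 + 10 log₁₀(B) + NF + SNR_min
= −174 + 72.7 + 1.40 + 21.5
= −78.40 dBm → −78.4 dBm

−78.4 dBm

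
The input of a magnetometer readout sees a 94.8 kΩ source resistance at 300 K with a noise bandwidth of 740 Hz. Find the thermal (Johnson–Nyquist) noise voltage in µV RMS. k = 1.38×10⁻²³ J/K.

1.08 µV

V_n = √(4kTRB)
4kTRB = 4 × 1.38×10⁻²³ × 300 × 9.48×10⁴ × 7.40×10² = 1.16×10⁻¹² V²
V_n = √(1.16×10⁻¹²) = 1.08×10⁻⁶ V = 1.08 µV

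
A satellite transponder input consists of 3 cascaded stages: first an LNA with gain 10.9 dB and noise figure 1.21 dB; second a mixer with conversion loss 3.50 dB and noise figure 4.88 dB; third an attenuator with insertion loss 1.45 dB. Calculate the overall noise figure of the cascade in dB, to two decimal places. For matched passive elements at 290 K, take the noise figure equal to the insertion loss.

Convert to linear (a loss of L dB is a gain of −L dB): F_i = 10^(NF_i/10), G_i = 10^(G_i,dB/10)
  Stage 1: F_1 = 10^(1.21/10) = 1.321, G_1 = 10^(10.9/10) = 12.30
  Stage 2: F_2 = 10^(4.88/10) = 3.076, G_2 = 10^(−3.50/10) = 0.4467
  Stage 3: F_3 = 10^(1.45/10) = 1.396, G_3 = 10^(−1.45/10) = 0.7161
Friis cascade:
  F = 1.321 + (3.076 − 1)/12.30 + (1.396 − 1)/5.495 = 1.562
NF = 10 log₁₀(1.562) = 1.94 dB

1.94 dB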